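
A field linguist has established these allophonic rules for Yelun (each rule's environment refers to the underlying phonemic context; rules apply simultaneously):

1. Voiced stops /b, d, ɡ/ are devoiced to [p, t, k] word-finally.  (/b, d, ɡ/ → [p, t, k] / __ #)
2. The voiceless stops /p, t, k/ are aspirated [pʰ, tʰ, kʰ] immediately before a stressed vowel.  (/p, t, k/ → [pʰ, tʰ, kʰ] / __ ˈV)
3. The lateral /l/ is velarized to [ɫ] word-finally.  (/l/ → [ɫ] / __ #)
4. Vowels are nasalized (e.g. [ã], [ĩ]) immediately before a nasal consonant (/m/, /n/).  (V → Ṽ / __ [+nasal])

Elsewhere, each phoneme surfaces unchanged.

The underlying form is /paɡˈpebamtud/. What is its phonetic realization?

[paɡˈpʰebãmtut]

/p/ — word-initial; rule 2 does not apply here → [p].
/a/ (between /p/ and /ɡ/): rule 4 targets it, but not before a nasal consonant → unchanged [a].
/ɡ/ — between /a/ and /p/; rule 1 does not apply here → [ɡ].
/p/ (between /ɡ/ and /e/) occurs immediately before a stressed vowel → [pʰ] by rule 2.
/e/ (between /p/ and /b/): rule 4 targets it, but not before a nasal consonant → unchanged [e].
/b/ — between /e/ and /a/; rule 1 does not apply here → [b].
Rule 4 applies to /a/ (between /b/ and /m/: before a nasal consonant) → [ã].
/m/ (between /a/ and /t/) is unaffected → [m].
/t/ (between /m/ and /u/) fails the environment for rule 2, so it stays [t].
/u/ (between /t/ and /d/): rule 4 targets it, but not before a nasal consonant → unchanged [u].
Rule 1 applies to /d/ (word-final: word-finally) → [t].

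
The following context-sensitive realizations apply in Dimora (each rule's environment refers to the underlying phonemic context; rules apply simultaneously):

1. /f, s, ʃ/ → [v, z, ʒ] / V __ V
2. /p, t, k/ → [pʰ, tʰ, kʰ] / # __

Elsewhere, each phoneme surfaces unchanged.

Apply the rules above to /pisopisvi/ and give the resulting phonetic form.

/p/ meets the environment for rule 2 (word-initially) → [pʰ].
/i/ (between /p/ and /s/) is unaffected → [i].
/s/ (between /i/ and /o/) occurs between two vowels → [z] by rule 1.
/o/ — not in any rule's target class → [o].
/p/ (between /o/ and /i/) is in the target of rule 2 but the environment (word-initially) is not met → [p].
/i/ (between /p/ and /s/): no rule targets it → [i].
/s/ (between /i/ and /v/): rule 1 targets it, but not between two vowels → unchanged [s].
/v/ (between /s/ and /i/) is unaffected → [v].
/i/ — not in any rule's target class → [i].

[pʰizopisvi]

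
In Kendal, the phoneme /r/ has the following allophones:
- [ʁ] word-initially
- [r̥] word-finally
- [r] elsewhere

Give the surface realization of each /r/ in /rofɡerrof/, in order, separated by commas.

[ʁ], [r], [r]

Occurrence 1 (position 1): word-initially → [ʁ].
Occurrence 2 (position 6): no conditioning environment matches → elsewhere allophone [r].
Occurrence 3 (position 7): no conditioning environment matches → elsewhere allophone [r].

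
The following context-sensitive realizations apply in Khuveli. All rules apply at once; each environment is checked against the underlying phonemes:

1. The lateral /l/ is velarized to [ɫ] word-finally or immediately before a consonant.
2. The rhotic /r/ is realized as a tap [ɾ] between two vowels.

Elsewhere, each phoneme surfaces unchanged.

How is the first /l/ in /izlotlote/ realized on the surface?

[l]

/l/ (between /z/ and /o/) is in the target of rule 1 but the environment (word-finally or immediately before a consonant) is not met → [l].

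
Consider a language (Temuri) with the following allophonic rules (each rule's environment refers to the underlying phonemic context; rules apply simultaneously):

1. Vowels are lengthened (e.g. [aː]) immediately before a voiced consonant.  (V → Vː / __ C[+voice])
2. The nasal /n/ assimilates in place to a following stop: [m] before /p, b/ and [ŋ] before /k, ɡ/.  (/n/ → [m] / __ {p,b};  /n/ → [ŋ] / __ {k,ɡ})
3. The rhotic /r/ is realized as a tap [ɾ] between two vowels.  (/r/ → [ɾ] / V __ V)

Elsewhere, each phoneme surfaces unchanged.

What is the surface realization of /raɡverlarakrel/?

[raːɡveːrlaːɾakreːl]

/r/ — word-initial; rule 3 does not apply here → [r].
/a/ (between /r/ and /ɡ/): before a voiced consonant, so rule 1 applies → [aː].
/ɡ/ stays [ɡ].
/v/ stays [v].
/e/ meets the environment for rule 1 (before a voiced consonant) → [eː].
/r/ (between /e/ and /l/) fails the environment for rule 3, so it stays [r].
/l/ — not in any rule's target class → [l].
Rule 1 applies to /a/ (between /l/ and /r/: before a voiced consonant) → [aː].
/r/ — between /a/ and /a/, between two vowels — surfaces as [ɾ] (rule 3).
/a/ (between /r/ and /k/) is in the target of rule 1 but the environment (before a voiced consonant) is not met → [a].
/k/ (between /a/ and /r/): no rule targets it → [k].
/r/ (between /k/ and /e/) is in the target of rule 3 but the environment (between two vowels) is not met → [r].
/e/ (between /r/ and /l/) occurs before a voiced consonant → [eː] by rule 1.
/l/ (word-final): no rule targets it → [l].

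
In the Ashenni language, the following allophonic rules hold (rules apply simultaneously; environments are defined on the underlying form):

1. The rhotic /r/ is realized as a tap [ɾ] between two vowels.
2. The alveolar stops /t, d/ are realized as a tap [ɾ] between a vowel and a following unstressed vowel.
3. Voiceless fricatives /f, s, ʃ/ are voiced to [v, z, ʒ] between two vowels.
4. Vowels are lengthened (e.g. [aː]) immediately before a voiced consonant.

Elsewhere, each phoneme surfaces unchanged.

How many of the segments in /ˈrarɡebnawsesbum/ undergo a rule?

Segments that undergo a rule: /a/ → [aː] (rule 4); /e/ → [eː] (rule 4); /a/ → [aː] (rule 4); /u/ → [uː] (rule 4).
All other segments surface unchanged.

4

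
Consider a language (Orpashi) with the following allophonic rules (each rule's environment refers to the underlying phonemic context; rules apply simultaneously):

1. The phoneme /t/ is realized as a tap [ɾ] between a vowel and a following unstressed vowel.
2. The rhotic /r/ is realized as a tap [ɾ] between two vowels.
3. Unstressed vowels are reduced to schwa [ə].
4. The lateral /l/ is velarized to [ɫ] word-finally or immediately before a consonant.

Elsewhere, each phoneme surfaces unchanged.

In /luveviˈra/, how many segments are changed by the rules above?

Segments that undergo a rule: /u/ → [ə] (rule 3); /e/ → [ə] (rule 3); /i/ → [ə] (rule 3); /r/ → [ɾ] (rule 2).
All other segments surface unchanged.

4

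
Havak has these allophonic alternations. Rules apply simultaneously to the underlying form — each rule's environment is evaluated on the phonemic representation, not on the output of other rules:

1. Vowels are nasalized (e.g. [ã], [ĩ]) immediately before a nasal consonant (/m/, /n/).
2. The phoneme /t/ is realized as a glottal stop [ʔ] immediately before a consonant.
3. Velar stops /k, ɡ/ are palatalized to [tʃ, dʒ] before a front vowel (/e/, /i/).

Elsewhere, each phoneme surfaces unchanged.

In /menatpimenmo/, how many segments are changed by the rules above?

4

Segments that undergo a rule: /e/ → [ẽ] (rule 1); /t/ → [ʔ] (rule 2); /i/ → [ĩ] (rule 1); /e/ → [ẽ] (rule 1).
All other segments surface unchanged.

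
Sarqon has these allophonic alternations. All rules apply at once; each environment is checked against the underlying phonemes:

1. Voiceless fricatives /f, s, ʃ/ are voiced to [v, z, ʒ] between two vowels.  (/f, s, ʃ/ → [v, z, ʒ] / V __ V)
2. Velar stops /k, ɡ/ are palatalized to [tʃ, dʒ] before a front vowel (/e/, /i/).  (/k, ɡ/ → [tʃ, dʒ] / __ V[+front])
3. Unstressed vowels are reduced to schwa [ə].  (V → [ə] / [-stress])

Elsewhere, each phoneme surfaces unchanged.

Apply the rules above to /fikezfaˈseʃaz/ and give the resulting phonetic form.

/f/ (word-initial) fails the environment for rule 1, so it stays [f].
Rule 3 applies to /i/ (between /f/ and /k/: in an unstressed syllable) → [ə].
/k/ meets the environment for rule 2 (before a front vowel) → [tʃ].
/e/ meets the environment for rule 3 (in an unstressed syllable) → [ə].
/f/ — between /z/ and /a/; rule 1 does not apply here → [f].
/a/ — between /f/ and /s/, in an unstressed syllable — surfaces as [ə] (rule 3).
/s/ (between /a/ and /e/) occurs between two vowels → [z] by rule 1.
/e/ — between /s/ and /ʃ/; rule 3 does not apply here → [e].
/ʃ/ (between /e/ and /a/) occurs between two vowels → [ʒ] by rule 1.
Rule 3 applies to /a/ (between /ʃ/ and /z/: in an unstressed syllable) → [ə].

[fətʃəzfəˈzeʒəz]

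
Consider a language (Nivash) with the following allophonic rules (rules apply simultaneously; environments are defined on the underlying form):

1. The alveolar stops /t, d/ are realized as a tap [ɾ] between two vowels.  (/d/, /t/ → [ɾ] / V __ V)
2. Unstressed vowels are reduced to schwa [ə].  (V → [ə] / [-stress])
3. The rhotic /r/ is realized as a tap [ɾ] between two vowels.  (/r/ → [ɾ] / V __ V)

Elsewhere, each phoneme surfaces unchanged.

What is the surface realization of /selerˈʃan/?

/s/ stays [s].
/e/ (between /s/ and /l/) occurs in an unstressed syllable → [ə] by rule 2.
/l/ stays [l].
/e/ (between /l/ and /r/) occurs in an unstressed syllable → [ə] by rule 2.
/r/ — between /e/ and /ʃ/; rule 3 does not apply here → [r].
/ʃ/ stays [ʃ].
/a/ (between /ʃ/ and /n/) is in the target of rule 2 but the environment (in an unstressed syllable) is not met → [a].
/n/ — not in any rule's target class → [n].

[sələrˈʃan]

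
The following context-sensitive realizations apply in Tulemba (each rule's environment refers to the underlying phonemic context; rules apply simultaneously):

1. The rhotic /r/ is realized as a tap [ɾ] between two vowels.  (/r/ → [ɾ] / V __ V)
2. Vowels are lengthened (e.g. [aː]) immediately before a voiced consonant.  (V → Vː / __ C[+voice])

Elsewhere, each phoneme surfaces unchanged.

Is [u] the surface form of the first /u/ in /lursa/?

/u/ meets the environment for rule 2 (before a voiced consonant) → [uː].
The actual realization is [uː], not [u].

No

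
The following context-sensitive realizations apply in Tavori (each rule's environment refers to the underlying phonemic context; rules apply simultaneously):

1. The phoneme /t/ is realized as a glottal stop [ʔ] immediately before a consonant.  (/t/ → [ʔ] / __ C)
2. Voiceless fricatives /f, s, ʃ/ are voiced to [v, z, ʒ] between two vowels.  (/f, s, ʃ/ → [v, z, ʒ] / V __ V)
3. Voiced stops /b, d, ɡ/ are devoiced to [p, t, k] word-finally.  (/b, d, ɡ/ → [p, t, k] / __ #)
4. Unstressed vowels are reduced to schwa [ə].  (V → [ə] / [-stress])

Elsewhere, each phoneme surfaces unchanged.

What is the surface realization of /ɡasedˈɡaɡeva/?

/ɡ/ (word-initial) fails the environment for rule 3, so it stays [ɡ].
/a/ — between /ɡ/ and /s/, in an unstressed syllable — surfaces as [ə] (rule 4).
/s/ (between /a/ and /e/) occurs between two vowels → [z] by rule 2.
/e/ meets the environment for rule 4 (in an unstressed syllable) → [ə].
/d/ — between /e/ and /ɡ/; rule 3 does not apply here → [d].
/ɡ/ (between /d/ and /a/) is in the target of rule 3 but the environment (word-finally) is not met → [ɡ].
/a/ (between /ɡ/ and /ɡ/) is in the target of rule 4 but the environment (in an unstressed syllable) is not met → [a].
/ɡ/ (between /a/ and /e/) fails the environment for rule 3, so it stays [ɡ].
/e/ (between /ɡ/ and /v/): in an unstressed syllable, so rule 4 applies → [ə].
/v/ (between /e/ and /a/): no rule targets it → [v].
/a/ (word-final): in an unstressed syllable, so rule 4 applies → [ə].

[ɡəzədˈɡaɡəvə]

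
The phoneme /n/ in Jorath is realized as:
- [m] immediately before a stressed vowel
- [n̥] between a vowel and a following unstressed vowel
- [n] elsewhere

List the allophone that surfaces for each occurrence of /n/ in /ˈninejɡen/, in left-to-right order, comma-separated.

Occurrence 1 (position 1): immediately before a stressed vowel → [m].
Occurrence 2 (position 3): between a vowel and a following unstressed vowel → [n̥].
Occurrence 3 (position 8): no conditioning environment matches → elsewhere allophone [n].

[m], [n̥], [n]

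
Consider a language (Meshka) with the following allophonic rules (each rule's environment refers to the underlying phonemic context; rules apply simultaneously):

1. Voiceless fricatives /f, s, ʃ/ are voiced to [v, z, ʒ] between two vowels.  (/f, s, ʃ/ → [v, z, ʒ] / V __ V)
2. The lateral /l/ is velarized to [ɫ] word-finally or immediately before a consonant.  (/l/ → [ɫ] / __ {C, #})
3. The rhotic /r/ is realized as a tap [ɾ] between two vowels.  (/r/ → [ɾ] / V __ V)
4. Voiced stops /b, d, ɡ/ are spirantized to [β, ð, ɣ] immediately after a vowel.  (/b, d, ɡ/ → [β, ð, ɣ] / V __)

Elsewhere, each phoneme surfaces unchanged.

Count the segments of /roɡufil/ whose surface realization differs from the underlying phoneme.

Segments that undergo a rule: /ɡ/ → [ɣ] (rule 4); /f/ → [v] (rule 1); /l/ → [ɫ] (rule 2).
All other segments surface unchanged.

3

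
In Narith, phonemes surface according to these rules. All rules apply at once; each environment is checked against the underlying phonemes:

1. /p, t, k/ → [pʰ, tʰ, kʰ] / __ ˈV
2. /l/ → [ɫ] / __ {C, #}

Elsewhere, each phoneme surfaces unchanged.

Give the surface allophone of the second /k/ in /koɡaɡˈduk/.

[k]

/k/ (word-final) fails the environment for rule 1, so it stays [k].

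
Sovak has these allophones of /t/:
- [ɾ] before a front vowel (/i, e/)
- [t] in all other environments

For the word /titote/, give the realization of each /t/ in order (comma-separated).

Occurrence 1 (position 1): before a front vowel (/i, e/) → [ɾ].
Occurrence 2 (position 3): no conditioning environment matches → elsewhere allophone [t].
Occurrence 3 (position 5): before a front vowel (/i, e/) → [ɾ].

[ɾ], [t], [ɾ]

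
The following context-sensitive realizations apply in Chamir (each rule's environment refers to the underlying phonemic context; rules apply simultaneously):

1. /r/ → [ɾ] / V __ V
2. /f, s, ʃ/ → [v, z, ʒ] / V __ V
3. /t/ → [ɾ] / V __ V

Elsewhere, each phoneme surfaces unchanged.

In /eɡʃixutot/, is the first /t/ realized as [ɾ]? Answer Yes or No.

Rule 3 applies to /t/ (between /u/ and /o/: between two vowels) → [ɾ].
The actual realization is [ɾ], which matches [ɾ].

Yes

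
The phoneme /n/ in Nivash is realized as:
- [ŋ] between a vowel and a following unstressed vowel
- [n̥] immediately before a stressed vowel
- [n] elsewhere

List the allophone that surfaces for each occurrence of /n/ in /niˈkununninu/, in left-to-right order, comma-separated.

[n], [ŋ], [n], [n], [ŋ]

Occurrence 1 (position 1): no conditioning environment matches → elsewhere allophone [n].
Occurrence 2 (position 5): between a vowel and a following unstressed vowel → [ŋ].
Occurrence 3 (position 7): no conditioning environment matches → elsewhere allophone [n].
Occurrence 4 (position 8): no conditioning environment matches → elsewhere allophone [n].
Occurrence 5 (position 10): between a vowel and a following unstressed vowel → [ŋ].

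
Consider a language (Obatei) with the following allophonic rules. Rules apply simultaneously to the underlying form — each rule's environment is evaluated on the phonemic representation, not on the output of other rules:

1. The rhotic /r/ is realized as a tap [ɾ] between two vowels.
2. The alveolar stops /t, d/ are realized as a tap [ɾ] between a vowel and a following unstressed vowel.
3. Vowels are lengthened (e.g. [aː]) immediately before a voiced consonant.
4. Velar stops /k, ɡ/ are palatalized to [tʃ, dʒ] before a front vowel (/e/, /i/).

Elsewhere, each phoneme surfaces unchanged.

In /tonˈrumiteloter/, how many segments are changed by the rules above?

6

Segments that undergo a rule: /o/ → [oː] (rule 3); /u/ → [uː] (rule 3); /t/ → [ɾ] (rule 2); /e/ → [eː] (rule 3); /t/ → [ɾ] (rule 2); /e/ → [eː] (rule 3).
All other segments surface unchanged.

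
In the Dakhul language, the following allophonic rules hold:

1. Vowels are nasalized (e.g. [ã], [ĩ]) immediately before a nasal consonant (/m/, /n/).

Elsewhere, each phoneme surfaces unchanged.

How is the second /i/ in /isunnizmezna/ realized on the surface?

[i]

/i/ (between /n/ and /z/) is in the target of rule 1 but the environment (before a nasal consonant) is not met → [i].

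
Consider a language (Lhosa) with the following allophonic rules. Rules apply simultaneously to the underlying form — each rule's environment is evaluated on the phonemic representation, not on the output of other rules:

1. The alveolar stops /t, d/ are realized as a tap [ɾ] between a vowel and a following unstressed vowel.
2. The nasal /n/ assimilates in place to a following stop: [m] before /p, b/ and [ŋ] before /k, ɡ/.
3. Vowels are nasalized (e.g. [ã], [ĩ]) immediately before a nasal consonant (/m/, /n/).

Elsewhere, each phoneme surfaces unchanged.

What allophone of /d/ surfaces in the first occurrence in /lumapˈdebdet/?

[d]

/d/ (between /p/ and /e/) is in the target of rule 1 but the environment (between a vowel and a following unstressed vowel) is not met → [d].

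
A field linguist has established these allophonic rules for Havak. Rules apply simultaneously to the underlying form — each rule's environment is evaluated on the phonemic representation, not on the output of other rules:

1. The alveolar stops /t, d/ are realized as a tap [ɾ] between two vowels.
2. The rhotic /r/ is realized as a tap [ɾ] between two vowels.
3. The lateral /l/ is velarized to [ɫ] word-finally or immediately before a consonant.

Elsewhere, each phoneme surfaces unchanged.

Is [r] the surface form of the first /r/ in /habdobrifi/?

Yes

/r/ (between /b/ and /i/) fails the environment for rule 2, so it stays [r].
The actual realization is [r], which matches [r].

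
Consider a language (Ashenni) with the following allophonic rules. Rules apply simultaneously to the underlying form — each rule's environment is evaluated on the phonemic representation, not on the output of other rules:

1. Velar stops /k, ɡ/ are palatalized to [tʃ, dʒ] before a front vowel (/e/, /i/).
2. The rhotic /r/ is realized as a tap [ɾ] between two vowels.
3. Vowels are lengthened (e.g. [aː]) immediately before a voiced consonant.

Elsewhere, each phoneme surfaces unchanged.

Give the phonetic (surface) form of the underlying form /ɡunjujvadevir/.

/ɡ/ (word-initial) is in the target of rule 1 but the environment (before a front vowel) is not met → [ɡ].
/u/ meets the environment for rule 3 (before a voiced consonant) → [uː].
/n/ (between /u/ and /j/) is unaffected → [n].
/j/ — not in any rule's target class → [j].
/u/ meets the environment for rule 3 (before a voiced consonant) → [uː].
/j/ stays [j].
/v/ stays [v].
/a/ (between /v/ and /d/): before a voiced consonant, so rule 3 applies → [aː].
/d/ stays [d].
/e/ (between /d/ and /v/): before a voiced consonant, so rule 3 applies → [eː].
/v/ — not in any rule's target class → [v].
Rule 3 applies to /i/ (between /v/ and /r/: before a voiced consonant) → [iː].
/r/ (word-final) is in the target of rule 2 but the environment (between two vowels) is not met → [r].

[ɡuːnjuːjvaːdeːviːr]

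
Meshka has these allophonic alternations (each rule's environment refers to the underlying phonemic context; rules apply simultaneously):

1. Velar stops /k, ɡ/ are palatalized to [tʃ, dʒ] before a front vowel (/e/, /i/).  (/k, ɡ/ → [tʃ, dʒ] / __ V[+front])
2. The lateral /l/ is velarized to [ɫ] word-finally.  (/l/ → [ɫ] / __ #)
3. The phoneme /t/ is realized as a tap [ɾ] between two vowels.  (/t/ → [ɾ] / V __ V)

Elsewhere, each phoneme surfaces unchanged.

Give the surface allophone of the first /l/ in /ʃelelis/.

[l]

/l/ (between /e/ and /e/) fails the environment for rule 2, so it stays [l].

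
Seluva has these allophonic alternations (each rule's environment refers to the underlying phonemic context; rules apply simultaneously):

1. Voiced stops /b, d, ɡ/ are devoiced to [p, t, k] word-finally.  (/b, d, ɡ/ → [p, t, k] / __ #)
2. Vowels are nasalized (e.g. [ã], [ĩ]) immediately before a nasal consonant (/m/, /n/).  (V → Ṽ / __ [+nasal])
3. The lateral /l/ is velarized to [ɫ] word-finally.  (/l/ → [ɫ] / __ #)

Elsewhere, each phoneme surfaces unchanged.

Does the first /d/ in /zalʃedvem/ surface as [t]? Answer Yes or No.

/d/ (between /e/ and /v/) is in the target of rule 1 but the environment (word-finally) is not met → [d].
The actual realization is [d], not [t].

No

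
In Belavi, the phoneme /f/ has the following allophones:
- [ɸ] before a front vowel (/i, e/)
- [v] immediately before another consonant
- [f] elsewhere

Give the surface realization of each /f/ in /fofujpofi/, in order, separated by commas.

Occurrence 1 (position 1): no conditioning environment matches → elsewhere allophone [f].
Occurrence 2 (position 3): no conditioning environment matches → elsewhere allophone [f].
Occurrence 3 (position 8): before a front vowel (/i, e/) → [ɸ].

[f], [f], [ɸ]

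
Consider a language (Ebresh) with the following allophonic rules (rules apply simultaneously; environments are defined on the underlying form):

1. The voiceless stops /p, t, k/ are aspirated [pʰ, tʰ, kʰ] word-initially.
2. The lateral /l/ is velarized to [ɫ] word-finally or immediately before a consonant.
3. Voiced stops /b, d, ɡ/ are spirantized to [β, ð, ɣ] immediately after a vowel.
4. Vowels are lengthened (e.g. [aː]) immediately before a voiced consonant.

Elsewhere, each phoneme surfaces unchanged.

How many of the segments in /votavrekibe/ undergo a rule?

Segments that undergo a rule: /a/ → [aː] (rule 4); /i/ → [iː] (rule 4); /b/ → [β] (rule 3).
All other segments surface unchanged.

3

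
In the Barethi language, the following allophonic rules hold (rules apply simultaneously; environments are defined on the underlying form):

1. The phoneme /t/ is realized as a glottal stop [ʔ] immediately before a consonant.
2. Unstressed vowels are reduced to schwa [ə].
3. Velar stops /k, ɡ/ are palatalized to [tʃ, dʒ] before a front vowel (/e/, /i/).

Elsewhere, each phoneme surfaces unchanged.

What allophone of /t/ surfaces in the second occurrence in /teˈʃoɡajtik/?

/t/ — between /j/ and /i/; rule 1 does not apply here → [t].

[t]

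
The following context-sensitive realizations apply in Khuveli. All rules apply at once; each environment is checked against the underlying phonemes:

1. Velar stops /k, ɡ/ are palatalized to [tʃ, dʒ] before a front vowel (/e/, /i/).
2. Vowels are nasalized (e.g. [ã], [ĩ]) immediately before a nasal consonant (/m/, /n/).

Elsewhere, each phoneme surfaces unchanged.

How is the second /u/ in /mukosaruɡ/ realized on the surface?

[u]

/u/ (between /r/ and /ɡ/) is in the target of rule 2 but the environment (before a nasal consonant) is not met → [u].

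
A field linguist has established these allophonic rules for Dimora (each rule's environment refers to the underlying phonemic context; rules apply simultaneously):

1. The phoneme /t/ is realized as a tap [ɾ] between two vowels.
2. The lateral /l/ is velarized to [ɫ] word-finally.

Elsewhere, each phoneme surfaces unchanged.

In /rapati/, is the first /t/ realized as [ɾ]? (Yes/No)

Rule 1 applies to /t/ (between /a/ and /i/: between two vowels) → [ɾ].
The actual realization is [ɾ], which matches [ɾ].

Yes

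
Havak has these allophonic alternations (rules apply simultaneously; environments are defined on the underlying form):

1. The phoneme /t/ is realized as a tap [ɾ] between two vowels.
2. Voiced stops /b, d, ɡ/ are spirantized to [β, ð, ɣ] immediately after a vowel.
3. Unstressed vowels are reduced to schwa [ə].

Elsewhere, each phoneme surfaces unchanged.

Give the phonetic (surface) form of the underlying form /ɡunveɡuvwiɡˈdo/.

[ɡənvəɣəvwəɣˈdo]

/ɡ/ (word-initial) fails the environment for rule 2, so it stays [ɡ].
Rule 3 applies to /u/ (between /ɡ/ and /n/: in an unstressed syllable) → [ə].
/e/ (between /v/ and /ɡ/): in an unstressed syllable, so rule 3 applies → [ə].
/ɡ/ — between /e/ and /u/, immediately after a vowel — surfaces as [ɣ] (rule 2).
Rule 3 applies to /u/ (between /ɡ/ and /v/: in an unstressed syllable) → [ə].
Rule 3 applies to /i/ (between /w/ and /ɡ/: in an unstressed syllable) → [ə].
/ɡ/ (between /i/ and /d/): immediately after a vowel, so rule 2 applies → [ɣ].
/d/ (between /ɡ/ and /o/) fails the environment for rule 2, so it stays [d].
/o/ (word-final) fails the environment for rule 3, so it stays [o].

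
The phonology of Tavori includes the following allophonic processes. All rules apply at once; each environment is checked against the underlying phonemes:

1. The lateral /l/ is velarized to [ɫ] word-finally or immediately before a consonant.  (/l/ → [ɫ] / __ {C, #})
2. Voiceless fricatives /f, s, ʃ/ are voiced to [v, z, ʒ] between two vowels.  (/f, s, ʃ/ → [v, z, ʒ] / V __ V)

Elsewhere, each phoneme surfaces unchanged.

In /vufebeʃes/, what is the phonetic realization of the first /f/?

[v]

/f/ meets the environment for rule 2 (between two vowels) → [v].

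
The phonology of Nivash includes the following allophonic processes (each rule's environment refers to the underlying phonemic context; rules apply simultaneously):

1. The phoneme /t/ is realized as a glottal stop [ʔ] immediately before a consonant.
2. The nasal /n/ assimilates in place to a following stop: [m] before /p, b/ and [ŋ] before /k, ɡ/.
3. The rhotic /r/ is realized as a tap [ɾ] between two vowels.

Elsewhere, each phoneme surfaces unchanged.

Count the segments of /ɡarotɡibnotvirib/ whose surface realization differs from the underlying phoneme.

Segments that undergo a rule: /r/ → [ɾ] (rule 3); /t/ → [ʔ] (rule 1); /t/ → [ʔ] (rule 1); /r/ → [ɾ] (rule 3).
All other segments surface unchanged.

4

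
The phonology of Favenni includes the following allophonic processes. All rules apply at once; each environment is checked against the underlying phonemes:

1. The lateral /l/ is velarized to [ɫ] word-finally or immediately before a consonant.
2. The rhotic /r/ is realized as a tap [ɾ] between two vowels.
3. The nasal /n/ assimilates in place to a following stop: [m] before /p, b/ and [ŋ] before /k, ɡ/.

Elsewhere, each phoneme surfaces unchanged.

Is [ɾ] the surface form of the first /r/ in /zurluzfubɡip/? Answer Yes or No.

No

/r/ (between /u/ and /l/) fails the environment for rule 2, so it stays [r].
The actual realization is [r], not [ɾ].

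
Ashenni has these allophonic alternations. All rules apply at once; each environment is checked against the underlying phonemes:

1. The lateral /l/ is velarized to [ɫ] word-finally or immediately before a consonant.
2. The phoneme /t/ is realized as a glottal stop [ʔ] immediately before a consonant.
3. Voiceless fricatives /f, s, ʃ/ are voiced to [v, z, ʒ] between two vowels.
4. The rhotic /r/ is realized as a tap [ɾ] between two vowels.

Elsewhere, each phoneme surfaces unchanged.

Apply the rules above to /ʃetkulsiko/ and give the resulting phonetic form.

/ʃ/ (word-initial): rule 3 targets it, but not between two vowels → unchanged [ʃ].
/e/ (between /ʃ/ and /t/) is unaffected → [e].
/t/ (between /e/ and /k/): immediately before a consonant, so rule 2 applies → [ʔ].
/k/ (between /t/ and /u/): no rule targets it → [k].
/u/ (between /k/ and /l/) is unaffected → [u].
Rule 1 applies to /l/ (between /u/ and /s/: word-finally or immediately before a consonant) → [ɫ].
/s/ (between /l/ and /i/) is in the target of rule 3 but the environment (between two vowels) is not met → [s].
/i/ stays [i].
/k/ — not in any rule's target class → [k].
/o/ stays [o].

[ʃeʔkuɫsiko]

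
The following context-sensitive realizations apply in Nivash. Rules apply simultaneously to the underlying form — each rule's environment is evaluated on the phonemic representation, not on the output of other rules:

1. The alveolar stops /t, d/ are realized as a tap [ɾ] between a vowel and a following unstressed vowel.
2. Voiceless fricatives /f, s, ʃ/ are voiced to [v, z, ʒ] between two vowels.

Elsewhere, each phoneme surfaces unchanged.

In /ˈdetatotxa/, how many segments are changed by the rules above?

Segments that undergo a rule: /t/ → [ɾ] (rule 1); /t/ → [ɾ] (rule 1).
All other segments surface unchanged.

2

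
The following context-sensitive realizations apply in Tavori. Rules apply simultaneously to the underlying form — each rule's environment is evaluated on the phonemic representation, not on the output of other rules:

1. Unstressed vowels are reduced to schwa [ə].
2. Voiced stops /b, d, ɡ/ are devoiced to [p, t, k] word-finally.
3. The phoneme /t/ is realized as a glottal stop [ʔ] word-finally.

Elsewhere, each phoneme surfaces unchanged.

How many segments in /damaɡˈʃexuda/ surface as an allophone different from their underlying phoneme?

4

Segments that undergo a rule: /a/ → [ə] (rule 1); /a/ → [ə] (rule 1); /u/ → [ə] (rule 1); /a/ → [ə] (rule 1).
All other segments surface unchanged.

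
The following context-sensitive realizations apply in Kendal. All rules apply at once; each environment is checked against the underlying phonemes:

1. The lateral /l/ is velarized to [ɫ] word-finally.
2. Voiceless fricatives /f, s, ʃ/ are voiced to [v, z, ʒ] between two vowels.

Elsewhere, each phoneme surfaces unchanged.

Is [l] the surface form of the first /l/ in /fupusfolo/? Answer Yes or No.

Yes

/l/ (between /o/ and /o/): rule 1 targets it, but not word-finally → unchanged [l].
The actual realization is [l], which matches [l].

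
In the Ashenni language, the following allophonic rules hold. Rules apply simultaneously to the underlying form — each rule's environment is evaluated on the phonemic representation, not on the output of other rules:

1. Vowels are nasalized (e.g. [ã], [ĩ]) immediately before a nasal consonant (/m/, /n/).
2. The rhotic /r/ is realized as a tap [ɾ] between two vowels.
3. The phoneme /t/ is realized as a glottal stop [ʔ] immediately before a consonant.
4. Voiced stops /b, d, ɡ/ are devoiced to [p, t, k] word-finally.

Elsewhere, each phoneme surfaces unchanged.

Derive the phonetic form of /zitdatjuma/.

[ziʔdaʔjũma]

/z/ (word-initial) is unaffected → [z].
/i/ (between /z/ and /t/): rule 1 targets it, but not before a nasal consonant → unchanged [i].
/t/ (between /i/ and /d/): immediately before a consonant, so rule 3 applies → [ʔ].
/d/ (between /t/ and /a/) fails the environment for rule 4, so it stays [d].
/a/ (between /d/ and /t/): rule 1 targets it, but not before a nasal consonant → unchanged [a].
Rule 3 applies to /t/ (between /a/ and /j/: immediately before a consonant) → [ʔ].
/j/ stays [j].
/u/ — between /j/ and /m/, before a nasal consonant — surfaces as [ũ] (rule 1).
/m/ (between /u/ and /a/): no rule targets it → [m].
/a/ (word-final): rule 1 targets it, but not before a nasal consonant → unchanged [a].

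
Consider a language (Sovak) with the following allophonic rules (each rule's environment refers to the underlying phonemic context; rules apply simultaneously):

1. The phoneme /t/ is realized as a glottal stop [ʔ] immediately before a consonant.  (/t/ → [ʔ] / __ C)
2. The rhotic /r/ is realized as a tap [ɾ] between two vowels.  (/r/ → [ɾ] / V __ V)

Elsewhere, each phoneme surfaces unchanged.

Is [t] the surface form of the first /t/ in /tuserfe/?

/t/ — word-initial; rule 1 does not apply here → [t].
The actual realization is [t], which matches [t].

Yes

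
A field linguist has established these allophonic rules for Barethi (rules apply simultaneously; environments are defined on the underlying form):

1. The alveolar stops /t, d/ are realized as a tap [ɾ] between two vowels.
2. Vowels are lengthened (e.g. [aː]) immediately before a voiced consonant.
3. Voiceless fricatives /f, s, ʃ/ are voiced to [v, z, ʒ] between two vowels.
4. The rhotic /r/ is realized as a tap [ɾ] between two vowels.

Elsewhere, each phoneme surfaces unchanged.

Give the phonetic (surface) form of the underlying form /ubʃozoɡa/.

/u/ (word-initial) occurs before a voiced consonant → [uː] by rule 2.
/b/ — not in any rule's target class → [b].
/ʃ/ — between /b/ and /o/; rule 3 does not apply here → [ʃ].
/o/ — between /ʃ/ and /z/, before a voiced consonant — surfaces as [oː] (rule 2).
/z/ stays [z].
/o/ (between /z/ and /ɡ/): before a voiced consonant, so rule 2 applies → [oː].
/ɡ/ (between /o/ and /a/) is unaffected → [ɡ].
/a/ (word-final): rule 2 targets it, but not before a voiced consonant → unchanged [a].

[uːbʃoːzoːɡa]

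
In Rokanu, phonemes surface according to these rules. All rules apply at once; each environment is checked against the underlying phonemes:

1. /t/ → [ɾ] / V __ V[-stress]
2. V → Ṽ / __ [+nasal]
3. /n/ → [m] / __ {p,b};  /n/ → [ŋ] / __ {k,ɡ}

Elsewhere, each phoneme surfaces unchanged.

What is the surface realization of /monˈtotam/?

/m/ — not in any rule's target class → [m].
/o/ (between /m/ and /n/): before a nasal consonant, so rule 2 applies → [õ].
/n/ (between /o/ and /t/) is in the target of rule 3 but the environment (before a labial or velar stop) is not met → [n].
/t/ (between /n/ and /o/) is in the target of rule 1 but the environment (between a vowel and a following unstressed vowel) is not met → [t].
/o/ (between /t/ and /t/): rule 2 targets it, but not before a nasal consonant → unchanged [o].
Rule 1 applies to /t/ (between /o/ and /a/: between a vowel and a following unstressed vowel) → [ɾ].
Rule 2 applies to /a/ (between /t/ and /m/: before a nasal consonant) → [ã].
/m/ (word-final): no rule targets it → [m].

[mõnˈtoɾãm]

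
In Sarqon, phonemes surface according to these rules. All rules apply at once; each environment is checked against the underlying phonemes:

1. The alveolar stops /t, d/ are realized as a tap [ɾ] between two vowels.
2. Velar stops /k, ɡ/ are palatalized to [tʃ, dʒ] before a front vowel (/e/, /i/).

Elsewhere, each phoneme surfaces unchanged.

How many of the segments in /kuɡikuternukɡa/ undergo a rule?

2

Segments that undergo a rule: /ɡ/ → [dʒ] (rule 2); /t/ → [ɾ] (rule 1).
All other segments surface unchanged.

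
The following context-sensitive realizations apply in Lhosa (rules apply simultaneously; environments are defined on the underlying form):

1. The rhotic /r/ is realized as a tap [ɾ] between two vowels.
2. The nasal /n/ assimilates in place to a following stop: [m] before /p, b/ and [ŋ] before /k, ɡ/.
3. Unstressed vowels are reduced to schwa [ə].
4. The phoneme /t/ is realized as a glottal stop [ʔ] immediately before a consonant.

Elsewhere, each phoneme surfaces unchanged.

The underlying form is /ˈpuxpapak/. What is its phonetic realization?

[ˈpuxpəpək]

/p/ stays [p].
/u/ (between /p/ and /x/): rule 3 targets it, but not in an unstressed syllable → unchanged [u].
/x/ — not in any rule's target class → [x].
/p/ (between /x/ and /a/) is unaffected → [p].
/a/ (between /p/ and /p/): in an unstressed syllable, so rule 3 applies → [ə].
/p/ — not in any rule's target class → [p].
/a/ (between /p/ and /k/) occurs in an unstressed syllable → [ə] by rule 3.
/k/ — not in any rule's target class → [k].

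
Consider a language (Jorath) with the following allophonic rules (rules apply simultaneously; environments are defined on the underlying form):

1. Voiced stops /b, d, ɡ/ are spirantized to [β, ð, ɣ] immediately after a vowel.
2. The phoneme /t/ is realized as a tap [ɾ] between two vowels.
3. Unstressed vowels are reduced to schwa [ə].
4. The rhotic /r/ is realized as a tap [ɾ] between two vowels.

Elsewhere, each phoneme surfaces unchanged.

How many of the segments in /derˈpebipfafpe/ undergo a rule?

5

Segments that undergo a rule: /e/ → [ə] (rule 3); /b/ → [β] (rule 1); /i/ → [ə] (rule 3); /a/ → [ə] (rule 3); /e/ → [ə] (rule 3).
All other segments surface unchanged.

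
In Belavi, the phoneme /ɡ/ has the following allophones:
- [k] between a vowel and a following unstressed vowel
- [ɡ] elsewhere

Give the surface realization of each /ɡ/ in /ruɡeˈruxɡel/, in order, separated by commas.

[k], [ɡ]

Occurrence 1 (position 3): between a vowel and a following unstressed vowel → [k].
Occurrence 2 (position 8): no conditioning environment matches → elsewhere allophone [ɡ].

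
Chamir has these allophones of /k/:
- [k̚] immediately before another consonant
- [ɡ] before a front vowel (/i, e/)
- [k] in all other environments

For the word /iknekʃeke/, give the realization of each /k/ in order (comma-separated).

Occurrence 1 (position 2): immediately before another consonant → [k̚].
Occurrence 2 (position 5): immediately before another consonant → [k̚].
Occurrence 3 (position 8): before a front vowel (/i, e/) → [ɡ].

[k̚], [k̚], [ɡ]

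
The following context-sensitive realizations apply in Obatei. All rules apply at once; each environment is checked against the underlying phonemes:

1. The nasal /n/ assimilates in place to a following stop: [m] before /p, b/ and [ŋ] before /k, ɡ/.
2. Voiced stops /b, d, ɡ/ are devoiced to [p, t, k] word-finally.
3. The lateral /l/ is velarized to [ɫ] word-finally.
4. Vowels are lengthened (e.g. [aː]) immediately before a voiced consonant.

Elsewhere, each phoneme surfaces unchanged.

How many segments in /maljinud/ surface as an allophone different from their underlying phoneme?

Segments that undergo a rule: /a/ → [aː] (rule 4); /i/ → [iː] (rule 4); /u/ → [uː] (rule 4); /d/ → [t] (rule 2).
All other segments surface unchanged.

4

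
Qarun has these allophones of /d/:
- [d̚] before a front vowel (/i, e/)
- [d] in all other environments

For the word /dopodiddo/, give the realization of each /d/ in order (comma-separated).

[d], [d̚], [d], [d]

Occurrence 1 (position 1): no conditioning environment matches → elsewhere allophone [d].
Occurrence 2 (position 5): before a front vowel (/i, e/) → [d̚].
Occurrence 3 (position 7): no conditioning environment matches → elsewhere allophone [d].
Occurrence 4 (position 8): no conditioning environment matches → elsewhere allophone [d].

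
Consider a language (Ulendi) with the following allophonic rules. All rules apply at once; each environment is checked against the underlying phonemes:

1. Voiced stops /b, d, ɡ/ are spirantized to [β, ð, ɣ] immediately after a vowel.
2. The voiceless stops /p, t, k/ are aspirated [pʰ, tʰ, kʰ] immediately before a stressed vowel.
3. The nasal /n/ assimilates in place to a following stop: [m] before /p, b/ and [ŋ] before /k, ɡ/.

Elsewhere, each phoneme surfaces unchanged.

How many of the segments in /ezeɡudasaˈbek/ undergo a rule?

Segments that undergo a rule: /ɡ/ → [ɣ] (rule 1); /d/ → [ð] (rule 1); /b/ → [β] (rule 1).
All other segments surface unchanged.

3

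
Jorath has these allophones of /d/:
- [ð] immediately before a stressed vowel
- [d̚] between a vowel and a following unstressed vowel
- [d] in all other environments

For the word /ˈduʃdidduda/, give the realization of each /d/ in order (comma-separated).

Occurrence 1 (position 1): immediately before a stressed vowel → [ð].
Occurrence 2 (position 4): no conditioning environment matches → elsewhere allophone [d].
Occurrence 3 (position 6): no conditioning environment matches → elsewhere allophone [d].
Occurrence 4 (position 7): no conditioning environment matches → elsewhere allophone [d].
Occurrence 5 (position 9): between a vowel and a following unstressed vowel → [d̚].

[ð], [d], [d], [d], [d̚]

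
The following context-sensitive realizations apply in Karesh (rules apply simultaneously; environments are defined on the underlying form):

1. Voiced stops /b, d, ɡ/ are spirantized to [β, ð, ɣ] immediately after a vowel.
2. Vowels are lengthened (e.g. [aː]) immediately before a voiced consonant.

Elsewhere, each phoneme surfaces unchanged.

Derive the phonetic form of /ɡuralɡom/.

/ɡ/ — word-initial; rule 1 does not apply here → [ɡ].
/u/ (between /ɡ/ and /r/) occurs before a voiced consonant → [uː] by rule 2.
/r/ (between /u/ and /a/): no rule targets it → [r].
Rule 2 applies to /a/ (between /r/ and /l/: before a voiced consonant) → [aː].
/l/ (between /a/ and /ɡ/): no rule targets it → [l].
/ɡ/ — between /l/ and /o/; rule 1 does not apply here → [ɡ].
/o/ — between /ɡ/ and /m/, before a voiced consonant — surfaces as [oː] (rule 2).
/m/ stays [m].

[ɡuːraːlɡoːm]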